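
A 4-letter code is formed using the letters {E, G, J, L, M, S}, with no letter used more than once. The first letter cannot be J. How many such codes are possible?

The first letter has 6−1 = 5 choices (anything except J).
The remaining 3 letters are filled from the other 5 symbols without repetition: 5 × 4 × 3 = 60.
Total: 5 × 60 = 300.

300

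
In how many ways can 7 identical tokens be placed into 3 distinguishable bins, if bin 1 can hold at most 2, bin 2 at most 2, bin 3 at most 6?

8

Ignoring the caps, the number of non-negative solutions to x_1+…+x_3 = 7 is C(9,2) = 36.
Subtract solutions that violate a single cap (substitute x_i' = x_i − (cap_i+1)): x_1 ≥ 3 gives C(6,2) = 15; x_2 ≥ 3 gives C(6,2) = 15; x_3 ≥ 7 gives C(2,2) = 1. Together 31.
Add back pairs where two caps are both exceeded: 3 + 0 + 0 = 3.
By inclusion–exclusion the count is 36 − 31 + 3 = 8.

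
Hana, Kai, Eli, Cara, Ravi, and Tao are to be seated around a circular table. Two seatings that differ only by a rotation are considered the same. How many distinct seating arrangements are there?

Around a circle, 6 distinct people have 6!/6 = (5)! = 120 rotationally distinct seatings.

120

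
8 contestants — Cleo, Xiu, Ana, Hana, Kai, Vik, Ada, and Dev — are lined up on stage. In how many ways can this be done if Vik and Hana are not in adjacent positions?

30240

There are 8! = 40320 arrangements in all. If Vik and Hana are adjacent, merging them into one block gives 2·(7)! = 10080 arrangements.
So 40320 − 10080 = 30240 arrangements keep them apart.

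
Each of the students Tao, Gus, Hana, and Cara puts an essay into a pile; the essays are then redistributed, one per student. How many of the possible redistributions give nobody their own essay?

Count assignments avoiding every fixed point. For any j of the 4 students fixed to their own essay, the other 4−j can be arranged in (4−j)! ways.
By inclusion–exclusion this is Σ_{j=0}^{4} (−1)^j C(4,j)·(4−j)!.
Computing: 24 − 24 + 12 − 4 + 1 = 9.

9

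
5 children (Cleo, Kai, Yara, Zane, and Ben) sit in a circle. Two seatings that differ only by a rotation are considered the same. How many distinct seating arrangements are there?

Around a circle, 5 distinct people have 5!/5 = (4)! = 24 rotationally distinct seatings.

24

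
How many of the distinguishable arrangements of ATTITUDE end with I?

840

Fix I in the last position and arrange the remaining 7 letters.
Those 7 letters have T appearing 3 times, giving (7)!/(3!) = 840.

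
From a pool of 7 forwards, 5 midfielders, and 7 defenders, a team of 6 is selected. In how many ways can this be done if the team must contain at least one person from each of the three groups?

22295

Unrestricted: C(19,6) = 27132 ways to pick any 6 of the 19.
Subtract selections that omit an entire group: no forwards → C(12,6) = 924; no midfielders → C(14,6) = 3003; no defenders → C(12,6) = 924.
Add back selections omitting two groups (i.e. drawn from a single group): C(7,6) + C(5,6) + C(7,6) = 14.
By inclusion–exclusion: 27132 − 4851 + 14 = 22295.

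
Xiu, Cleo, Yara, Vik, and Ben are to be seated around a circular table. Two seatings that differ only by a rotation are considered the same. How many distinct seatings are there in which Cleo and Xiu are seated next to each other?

Glue Cleo and Xiu into a block (2 internal orders). Seating 4 units around a circle gives (3)! arrangements.
So 2 × (3)! = 2 × 6 = 12.

12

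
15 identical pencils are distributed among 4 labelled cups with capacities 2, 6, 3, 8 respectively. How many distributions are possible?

By stars and bars, unrestricted non-negative solutions to x_1+…+x_4 = 15 number C(15+3,3) = 816.
Subtract solutions that violate a single cap (substitute x_i' = x_i − (cap_i+1)): x_1 ≥ 3 gives C(15,3) = 455; x_2 ≥ 7 gives C(11,3) = 165; x_3 ≥ 4 gives C(14,3) = 364; x_4 ≥ 9 gives C(9,3) = 84. Together 1068.
Add back pairs where two caps are both exceeded: 56 + 165 + 20 + 35 + 0 + 10 = 286.
Subtract triples: 4 + 0 + 0 + 0 = 4.
By inclusion–exclusion the count is 816 − 1068 + 286 − 4 = 30.

30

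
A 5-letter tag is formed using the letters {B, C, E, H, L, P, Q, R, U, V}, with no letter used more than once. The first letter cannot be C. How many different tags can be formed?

27216

The first letter has 10−1 = 9 choices (anything except C).
The remaining 4 letters are filled from the other 9 symbols without repetition: 9 × 8 × 7 × 6 = 3024.
Total: 9 × 3024 = 27216.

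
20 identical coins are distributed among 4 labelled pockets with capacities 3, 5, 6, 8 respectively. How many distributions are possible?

10

By stars and bars, unrestricted non-negative solutions to x_1+…+x_4 = 20 number C(20+3,3) = 1771.
Subtract solutions that violate a single cap (substitute x_i' = x_i − (cap_i+1)): x_1 ≥ 4 gives C(19,3) = 969; x_2 ≥ 6 gives C(17,3) = 680; x_3 ≥ 7 gives C(16,3) = 560; x_4 ≥ 9 gives C(14,3) = 364. Together 2573.
Add back pairs where two caps are both exceeded: 286 + 220 + 120 + 120 + 56 + 35 = 837.
Subtract triples: 20 + 4 + 1 + 0 = 25.
By inclusion–exclusion the count is 1771 − 2573 + 837 − 25 = 10.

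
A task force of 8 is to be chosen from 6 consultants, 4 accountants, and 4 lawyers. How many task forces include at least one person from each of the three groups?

2912

Total 8-person selections from all 14: C(14,8) = 3003.
Selections missing a whole group: no consultants → C(8,8) = 1; no accountants → C(10,8) = 45; no lawyers → C(10,8) = 45.
Add back selections omitting two groups (i.e. drawn from a single group): C(6,8) + C(4,8) + C(4,8) = 0.
By inclusion–exclusion: 3003 − 91 + 0 = 2912.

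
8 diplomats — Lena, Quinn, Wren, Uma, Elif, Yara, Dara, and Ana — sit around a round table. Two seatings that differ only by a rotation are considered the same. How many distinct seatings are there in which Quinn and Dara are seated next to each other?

Treat {Quinn, Dara} as one unit (2 internal orders) and seat the resulting 7 units around the table: (6)! circular arrangements.
So 2 × (6)! = 2 × 720 = 1440.

1440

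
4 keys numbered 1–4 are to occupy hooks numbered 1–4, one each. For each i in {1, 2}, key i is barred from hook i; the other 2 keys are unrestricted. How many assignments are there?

14

Let Aᵢ (for i ∈ {1, 2}) be the placements that put key i in its forbidden hook. Any j of these fix j positions, leaving (4−j)! ways to fill the rest, and there are C(2,j) ways to pick which j.
By inclusion–exclusion, the number of valid placements is Σ_{j=0}^{2} (−1)^j C(2,j)·(4−j)!.
Computing: 24 − 12 + 2 = 14.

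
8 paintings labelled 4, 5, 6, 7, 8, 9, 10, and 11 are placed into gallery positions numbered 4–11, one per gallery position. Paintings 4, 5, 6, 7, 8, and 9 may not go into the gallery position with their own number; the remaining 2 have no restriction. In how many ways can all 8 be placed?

Let Aᵢ (for 4 ≤ i ≤ 9) be the placements that put painting i in its forbidden gallery position. Any j of these fix j positions, leaving (8−j)! ways to fill the rest, and there are C(6,j) ways to pick which j.
By inclusion–exclusion, the number of valid placements is Σ_{j=0}^{6} (−1)^j C(6,j)·(8−j)!.
Computing: 40320 − 30240 + 10800 − 2400 + 360 − 36 + 2 = 18806.

18806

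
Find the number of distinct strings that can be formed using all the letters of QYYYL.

20

The 5 letters of QYYYL have repeats: Y appearing 3 times.
So there are 5! / (3!) = 20 distinguishable arrangements.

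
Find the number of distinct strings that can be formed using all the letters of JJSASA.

Letter multiplicities in JJSASA: A×2, J×2, S×2.
So there are 6! / (2!·2!·2!) = 90 distinguishable arrangements.

90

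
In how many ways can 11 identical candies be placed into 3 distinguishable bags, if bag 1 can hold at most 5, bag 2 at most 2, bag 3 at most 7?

9

By stars and bars, unrestricted non-negative solutions to x_1+…+x_3 = 11 number C(11+2,2) = 78.
Subtract solutions that violate a single cap (substitute x_i' = x_i − (cap_i+1)): x_1 ≥ 6 gives C(7,2) = 21; x_2 ≥ 3 gives C(10,2) = 45; x_3 ≥ 8 gives C(5,2) = 10. Together 76.
Add back pairs where two caps are both exceeded: 6 + 0 + 1 = 7.
By inclusion–exclusion the count is 78 − 76 + 7 = 9.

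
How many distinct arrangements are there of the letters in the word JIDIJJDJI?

JIDIJJDJI has 9 letters with D appearing twice, I appearing 3 times, and J appearing 4 times.
Dividing 9! = 362880 by 4!·3!·2! = 288 for the repeated letters gives 1260.

1260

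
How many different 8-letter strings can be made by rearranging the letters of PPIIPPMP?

Letter multiplicities in PPIIPPMP: I×2, M×1, P×5.
The number of distinct arrangements is 8!/(5!·2!) = 40320/240 = 168.

168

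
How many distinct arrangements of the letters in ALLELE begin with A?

10

With the first slot taken by A, it remains to arrange the other 5 letters (LLELE).
Those 5 letters have E appearing twice and L appearing 3 times, giving (5)!/(3!·2!) = 10.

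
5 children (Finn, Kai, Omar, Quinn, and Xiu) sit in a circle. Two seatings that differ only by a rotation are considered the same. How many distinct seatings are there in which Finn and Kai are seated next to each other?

Treat {Finn, Kai} as one unit (2 internal orders) and seat the resulting 4 units around the table: (3)! circular arrangements.
So 2 × (3)! = 2 × 6 = 12.

12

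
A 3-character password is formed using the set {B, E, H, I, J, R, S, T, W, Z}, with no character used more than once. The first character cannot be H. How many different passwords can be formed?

648

The first character has 10−1 = 9 choices (anything except H).
The remaining 2 characters are filled from the other 9 symbols without repetition: 9 × 8 = 72.
Total: 9 × 72 = 648.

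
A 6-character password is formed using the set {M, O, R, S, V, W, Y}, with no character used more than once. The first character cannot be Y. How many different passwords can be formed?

4320

The first character has 7−1 = 6 choices (anything except Y).
The remaining 5 characters are filled from the other 6 symbols without repetition: 6 × 5 × 4 × 3 × 2 = 720.
Total: 6 × 720 = 4320.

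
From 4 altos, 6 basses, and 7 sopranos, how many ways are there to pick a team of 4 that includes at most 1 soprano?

1050

Split by how many sopranos are chosen (0 through 1).
Sum: C(7,0)·C(10,4) + C(7,1)·C(10,3) = 210 + 840 = 1050.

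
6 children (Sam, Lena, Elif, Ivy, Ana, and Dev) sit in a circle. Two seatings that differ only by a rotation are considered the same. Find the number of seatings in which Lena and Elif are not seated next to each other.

72

All circular seatings of 6 people number (5)! = 120.
Seatings with Lena beside Elif: treat them as a block with 2 internal orders, giving 2 × (4)! = 48.
Subtracting, 120 − 48 = 72.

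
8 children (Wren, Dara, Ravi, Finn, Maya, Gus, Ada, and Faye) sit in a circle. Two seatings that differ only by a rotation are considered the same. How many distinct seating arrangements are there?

5040

Seat Wren anywhere (absorbing the rotational symmetry), then permute the other 7: (7)! = 5040.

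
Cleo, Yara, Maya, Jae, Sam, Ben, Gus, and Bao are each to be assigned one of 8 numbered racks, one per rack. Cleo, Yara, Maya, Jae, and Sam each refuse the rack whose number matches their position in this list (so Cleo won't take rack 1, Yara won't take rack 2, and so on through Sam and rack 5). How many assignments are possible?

21234

Let Aᵢ (for 1 ≤ i ≤ 5) be the placements that put person i in their forbidden rack. Any j of these fix j positions, leaving (8−j)! ways to fill the rest, and there are C(5,j) ways to pick which j.
By inclusion–exclusion, the number of valid placements is Σ_{j=0}^{5} (−1)^j C(5,j)·(8−j)!.
Computing: 40320 − 25200 + 7200 − 1200 + 120 − 6 = 21234.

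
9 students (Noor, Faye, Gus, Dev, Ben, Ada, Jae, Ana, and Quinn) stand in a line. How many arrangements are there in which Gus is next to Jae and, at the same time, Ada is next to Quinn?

20160

Treat {Gus,Jae} as one block (2 orders) and {Ada,Quinn} as another (2 orders).
That leaves 7 units to arrange: 2 × 2 × 7! = 4 × 5040 = 20160.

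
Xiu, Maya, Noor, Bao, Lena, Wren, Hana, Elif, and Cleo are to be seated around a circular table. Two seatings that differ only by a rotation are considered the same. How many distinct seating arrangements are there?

Around a circle, 9 distinct people have 9!/9 = (8)! = 40320 rotationally distinct seatings.

40320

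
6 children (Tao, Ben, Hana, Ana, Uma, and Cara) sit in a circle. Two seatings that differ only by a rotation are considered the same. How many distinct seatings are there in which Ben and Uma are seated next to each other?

48

Glue Ben and Uma into a block (2 internal orders). Seating 5 units around a circle gives (4)! arrangements.
So 2 × (4)! = 2 × 24 = 48.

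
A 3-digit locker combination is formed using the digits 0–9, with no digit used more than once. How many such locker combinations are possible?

With no repetition, fill the 3 digits in order: 10 choices, then 9, down to 8.
10 × 9 × 8 = 720.

720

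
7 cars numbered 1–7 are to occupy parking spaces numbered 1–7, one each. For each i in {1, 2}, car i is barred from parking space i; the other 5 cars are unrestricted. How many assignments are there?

3720

Let Aᵢ (for i ∈ {1, 2}) be the placements that put car i in its forbidden parking space. Any j of these fix j positions, leaving (7−j)! ways to fill the rest, and there are C(2,j) ways to pick which j.
By inclusion–exclusion, the number of valid placements is Σ_{j=0}^{2} (−1)^j C(2,j)·(7−j)!.
Computing: 5040 − 1440 + 120 = 3720.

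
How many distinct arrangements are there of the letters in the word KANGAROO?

10080

Letter multiplicities in KANGAROO: A×2, G×1, K×1, N×1, O×2, R×1.
So there are 8! / (2!·2!) = 10080 distinguishable arrangements.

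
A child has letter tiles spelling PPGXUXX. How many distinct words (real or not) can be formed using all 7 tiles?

420

PPGXUXX has 7 letters with P appearing twice and X appearing 3 times.
The number of distinct arrangements is 7!/(3!·2!) = 5040/12 = 420.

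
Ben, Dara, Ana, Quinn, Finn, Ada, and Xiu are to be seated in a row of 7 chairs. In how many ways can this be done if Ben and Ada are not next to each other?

There are 7! = 5040 arrangements in all. If Ben and Ada are adjacent, merging them into one block gives 2·(6)! = 1440 arrangements.
Complementary counting: 5040 − 1440 = 3600.

3600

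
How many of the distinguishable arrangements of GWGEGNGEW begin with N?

420

Fix N in the first position and arrange the remaining 8 letters.
Those 8 letters have E appearing twice, G appearing 4 times, and W appearing twice, giving (8)!/(4!·2!·2!) = 420.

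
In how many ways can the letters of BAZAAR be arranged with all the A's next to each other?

24

Treat the 3 copies of A as a single block. The multiset to arrange is then {AAA, B, R, Z}, 4 items in all.
All 4 items are distinct, so there are (4)! = 24 arrangements.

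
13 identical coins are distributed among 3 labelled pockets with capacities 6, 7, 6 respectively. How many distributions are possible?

28

Ignoring the caps, the number of non-negative solutions to x_1+…+x_3 = 13 is C(15,2) = 105.
Subtract solutions that violate a single cap (substitute x_i' = x_i − (cap_i+1)): x_1 ≥ 7 gives C(8,2) = 28; x_2 ≥ 8 gives C(7,2) = 21; x_3 ≥ 7 gives C(8,2) = 28. Together 77.
No two caps can be exceeded simultaneously, so the pair terms are all 0.
By inclusion–exclusion the count is 105 − 77 + 0 = 28.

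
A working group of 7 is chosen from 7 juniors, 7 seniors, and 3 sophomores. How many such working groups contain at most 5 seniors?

19377

Split by how many seniors are chosen (0 through 5).
Sum: C(7,0)·C(10,7) + C(7,1)·C(10,6) + C(7,2)·C(10,5) + C(7,3)·C(10,4) + C(7,4)·C(10,3) + C(7,5)·C(10,2) = 120 + 1470 + 5292 + 7350 + 4200 + 945 = 19377.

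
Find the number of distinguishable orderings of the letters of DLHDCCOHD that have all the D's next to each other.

1260

Treat the 3 copies of D as a single block. The multiset to arrange is then {DDD, C, C, H, H, L, O}, 7 items in all.
That gives (7)!/(2!·2!) = 1260 arrangements.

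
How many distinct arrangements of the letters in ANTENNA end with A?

120

With the last slot taken by A, it remains to arrange the other 6 letters (NTENNA).
Those 6 letters have N appearing 3 times, giving (6)!/(3!) = 120.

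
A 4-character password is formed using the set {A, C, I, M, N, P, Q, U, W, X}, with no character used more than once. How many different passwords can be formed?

With no repetition, fill the 4 characters in order: 10 choices, then 9, down to 7.
10 × 9 × 8 × 7 = 5040.

5040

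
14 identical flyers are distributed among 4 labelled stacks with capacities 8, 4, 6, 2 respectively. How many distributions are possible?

60

Ignoring the caps, the number of non-negative solutions to x_1+…+x_4 = 14 is C(17,3) = 680.
Subtract solutions that violate a single cap (substitute x_i' = x_i − (cap_i+1)): x_1 ≥ 9 gives C(8,3) = 56; x_2 ≥ 5 gives C(12,3) = 220; x_3 ≥ 7 gives C(10,3) = 120; x_4 ≥ 3 gives C(14,3) = 364. Together 760.
Add back pairs where two caps are both exceeded: 1 + 0 + 10 + 10 + 84 + 35 = 140.
By inclusion–exclusion the count is 680 − 760 + 140 = 60.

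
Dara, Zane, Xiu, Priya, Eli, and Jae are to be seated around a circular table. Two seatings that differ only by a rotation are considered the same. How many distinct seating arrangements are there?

120

Around a circle, 6 distinct people have 6!/6 = (5)! = 120 rotationally distinct seatings.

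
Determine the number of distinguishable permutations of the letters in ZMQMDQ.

The 6 letters of ZMQMDQ have repeats: M appearing twice and Q appearing twice.
The number of distinct arrangements is 6!/(2!·2!) = 720/4 = 180.

180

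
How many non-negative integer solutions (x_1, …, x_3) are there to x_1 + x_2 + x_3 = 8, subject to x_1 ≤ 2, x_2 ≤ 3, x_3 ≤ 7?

11

By stars and bars, unrestricted non-negative solutions to x_1+…+x_3 = 8 number C(8+2,2) = 45.
Subtract solutions that violate a single cap (substitute x_i' = x_i − (cap_i+1)): x_1 ≥ 3 gives C(7,2) = 21; x_2 ≥ 4 gives C(6,2) = 15; x_3 ≥ 8 gives C(2,2) = 1. Together 37.
Add back pairs where two caps are both exceeded: 3 + 0 + 0 = 3.
By inclusion–exclusion the count is 45 − 37 + 3 = 11.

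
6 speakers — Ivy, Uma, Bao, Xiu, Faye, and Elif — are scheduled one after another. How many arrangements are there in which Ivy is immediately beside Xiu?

240

Place the 4 others and the Ivy-Xiu pair as 5 objects in a line; the pair has 2 internal arrangements.
So the count is 2·(5)! = 240.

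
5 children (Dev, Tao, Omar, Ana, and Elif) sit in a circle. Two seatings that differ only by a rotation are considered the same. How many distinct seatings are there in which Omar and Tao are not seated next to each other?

All circular seatings of 5 people number (4)! = 24.
Seatings with Omar beside Tao: treat them as a block with 2 internal orders, giving 2 × (3)! = 12.
Subtracting, 24 − 12 = 12.

12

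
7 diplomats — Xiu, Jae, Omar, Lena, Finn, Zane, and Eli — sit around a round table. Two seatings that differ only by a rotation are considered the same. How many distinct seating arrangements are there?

Fix one person's seat to break rotational symmetry; the remaining 6 people can be arranged in (6)! = 720 ways.

720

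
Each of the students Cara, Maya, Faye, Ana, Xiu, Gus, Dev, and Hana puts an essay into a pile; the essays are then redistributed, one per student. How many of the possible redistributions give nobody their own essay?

This is the derangement count D_8: permutations of 8 items with no fixed point.
By inclusion–exclusion this is Σ_{j=0}^{8} (−1)^j C(8,j)·(8−j)!.
Computing: 40320 − 40320 + 20160 − 6720 + 1680 − 336 + 56 − 8 + 1 = 14833.

14833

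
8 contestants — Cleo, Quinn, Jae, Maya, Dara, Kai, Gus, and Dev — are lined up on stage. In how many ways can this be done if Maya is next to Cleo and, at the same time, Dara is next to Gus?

2880

Treat {Maya,Cleo} as one block (2 orders) and {Dara,Gus} as another (2 orders).
That leaves 6 units to arrange: 2 × 2 × 6! = 4 × 720 = 2880.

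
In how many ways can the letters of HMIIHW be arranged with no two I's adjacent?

Total arrangements of HMIIHW: 6!/(2!·2!) = 180.
Arrangements with the I's together: treat II as one letter, giving (5)!/(2!) = 60.
Hence 180 − 60 = 120.

120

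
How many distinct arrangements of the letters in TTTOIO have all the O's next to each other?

20

Treat the 2 copies of O as a single block. The multiset to arrange is then {OO, I, T, T, T}, 5 items in all.
That gives (5)!/(3!) = 20 arrangements.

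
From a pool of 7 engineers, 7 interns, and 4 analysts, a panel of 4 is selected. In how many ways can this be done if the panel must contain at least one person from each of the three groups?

1470

With no constraint there are C(18,4) = 3060 possible selections.
Selections missing a whole group: no engineers → C(11,4) = 330; no interns → C(11,4) = 330; no analysts → C(14,4) = 1001.
Add back selections omitting two groups (i.e. drawn from a single group): C(7,4) + C(7,4) + C(4,4) = 71.
By inclusion–exclusion: 3060 − 1661 + 71 = 1470.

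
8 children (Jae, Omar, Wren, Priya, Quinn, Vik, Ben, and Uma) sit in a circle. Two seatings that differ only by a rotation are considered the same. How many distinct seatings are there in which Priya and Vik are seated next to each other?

1440

Glue Priya and Vik into a block (2 internal orders). Seating 7 units around a circle gives (6)! arrangements.
So 2 × (6)! = 2 × 720 = 1440.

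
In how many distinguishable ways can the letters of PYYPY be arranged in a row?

10

The 5 letters of PYYPY have repeats: P appearing twice and Y appearing 3 times.
The number of distinct arrangements is 5!/(3!·2!) = 120/12 = 10.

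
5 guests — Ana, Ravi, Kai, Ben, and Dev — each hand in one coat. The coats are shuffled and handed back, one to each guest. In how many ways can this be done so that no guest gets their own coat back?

44

Let Aᵢ be the assignments in which guest i gets their own coat. We want the size of the complement of A₁∪…∪A_5.
By inclusion–exclusion this is Σ_{j=0}^{5} (−1)^j C(5,j)·(5−j)!.
Computing: 120 − 120 + 60 − 20 + 5 − 1 = 44.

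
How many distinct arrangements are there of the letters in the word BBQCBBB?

42

BBQCBBB has 7 letters with B appearing 5 times.
So there are 7! / (5!) = 42 distinguishable arrangements.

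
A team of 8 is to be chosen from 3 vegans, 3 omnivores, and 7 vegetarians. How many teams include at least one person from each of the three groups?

1197

With no constraint there are C(13,8) = 1287 possible selections.
Subtract selections that omit an entire group: no vegans → C(10,8) = 45; no omnivores → C(10,8) = 45; no vegetarians → C(6,8) = 0.
Add back selections omitting two groups (i.e. drawn from a single group): C(3,8) + C(3,8) + C(7,8) = 0.
By inclusion–exclusion: 1287 − 90 + 0 = 1197.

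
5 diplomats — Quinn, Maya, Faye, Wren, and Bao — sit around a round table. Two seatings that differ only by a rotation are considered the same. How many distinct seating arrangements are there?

24

Fix one person's seat to break rotational symmetry; the remaining 4 people can be arranged in (4)! = 24 ways.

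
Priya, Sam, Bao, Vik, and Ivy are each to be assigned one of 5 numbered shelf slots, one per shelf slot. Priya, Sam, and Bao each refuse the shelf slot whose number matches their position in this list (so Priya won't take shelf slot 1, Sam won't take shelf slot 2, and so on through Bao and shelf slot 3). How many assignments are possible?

Let Aᵢ (for i ∈ {1, 2, 3}) be the placements that put person i in their forbidden shelf slot. Any j of these fix j positions, leaving (5−j)! ways to fill the rest, and there are C(3,j) ways to pick which j.
By inclusion–exclusion, the number of valid placements is Σ_{j=0}^{3} (−1)^j C(3,j)·(5−j)!.
Computing: 120 − 72 + 18 − 2 = 64.

64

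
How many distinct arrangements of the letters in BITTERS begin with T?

720

Fix T in the first position and arrange the remaining 6 letters.
Those 6 letters are all distinct, giving (6)! = 720.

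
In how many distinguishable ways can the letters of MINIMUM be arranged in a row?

420

MINIMUM has 7 letters with I appearing twice and M appearing 3 times.
Dividing 7! = 5040 by 3!·2! = 12 for the repeated letters gives 420.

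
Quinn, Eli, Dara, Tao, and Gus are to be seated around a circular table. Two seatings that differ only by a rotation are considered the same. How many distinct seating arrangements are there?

24

Seat Quinn anywhere (absorbing the rotational symmetry), then permute the other 4: (4)! = 24.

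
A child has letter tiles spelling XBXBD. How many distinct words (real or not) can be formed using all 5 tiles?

30

The 5 letters of XBXBD have repeats: B appearing twice and X appearing twice.
So there are 5! / (2!·2!) = 30 distinguishable arrangements.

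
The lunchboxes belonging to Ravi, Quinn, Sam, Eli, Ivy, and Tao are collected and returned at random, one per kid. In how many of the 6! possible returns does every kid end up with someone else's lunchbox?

265

This is the derangement count D_6: permutations of 6 items with no fixed point.
By inclusion–exclusion this is Σ_{j=0}^{6} (−1)^j C(6,j)·(6−j)!.
Computing: 720 − 720 + 360 − 120 + 30 − 6 + 1 = 265.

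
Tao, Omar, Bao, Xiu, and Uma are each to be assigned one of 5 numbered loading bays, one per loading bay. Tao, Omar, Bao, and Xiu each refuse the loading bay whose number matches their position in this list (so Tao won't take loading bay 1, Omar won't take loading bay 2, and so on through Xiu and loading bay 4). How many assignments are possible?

53

Let Aᵢ (for 1 ≤ i ≤ 4) be the placements that put person i in their forbidden loading bay. Any j of these fix j positions, leaving (5−j)! ways to fill the rest, and there are C(4,j) ways to pick which j.
By inclusion–exclusion, the number of valid placements is Σ_{j=0}^{4} (−1)^j C(4,j)·(5−j)!.
Computing: 120 − 96 + 36 − 8 + 1 = 53.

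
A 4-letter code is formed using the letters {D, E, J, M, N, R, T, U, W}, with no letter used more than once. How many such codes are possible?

Choose and order 4 of the 9 symbols: the first letter has 9 options, the next 8, then 7, 6.
That product is 9 × 8 × 7 × 6 = 3024.

3024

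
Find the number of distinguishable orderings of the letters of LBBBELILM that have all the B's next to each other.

840

Treat the 3 copies of B as a single block. The multiset to arrange is then {BBB, E, I, L, L, L, M}, 7 items in all.
That gives (7)!/(3!) = 840 arrangements.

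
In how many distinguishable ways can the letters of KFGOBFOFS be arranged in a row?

30240

Letter multiplicities in KFGOBFOFS: B×1, F×3, G×1, K×1, O×2, S×1.
The number of distinct arrangements is 9!/(3!·2!) = 362880/12 = 30240.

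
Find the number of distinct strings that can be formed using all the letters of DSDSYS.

60

Letter multiplicities in DSDSYS: D×2, S×3, Y×1.
Dividing 6! = 720 by 3!·2! = 12 for the repeated letters gives 60.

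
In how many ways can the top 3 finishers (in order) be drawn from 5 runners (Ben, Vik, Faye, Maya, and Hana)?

60

There are 5 choices for 1st place, 4 for 2nd, and 3 for 3rd.
That gives 5 × 4 × 3 = 60.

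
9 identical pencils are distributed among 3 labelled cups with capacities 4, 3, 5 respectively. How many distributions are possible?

10

By stars and bars, unrestricted non-negative solutions to x_1+…+x_3 = 9 number C(9+2,2) = 55.
Subtract solutions that violate a single cap (substitute x_i' = x_i − (cap_i+1)): x_1 ≥ 5 gives C(6,2) = 15; x_2 ≥ 4 gives C(7,2) = 21; x_3 ≥ 6 gives C(5,2) = 10. Together 46.
Add back pairs where two caps are both exceeded: 1 + 0 + 0 = 1.
By inclusion–exclusion the count is 55 − 46 + 1 = 10.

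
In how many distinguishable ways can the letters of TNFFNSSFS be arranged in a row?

5040

Letter multiplicities in TNFFNSSFS: F×3, N×2, S×3, T×1.
So there are 9! / (3!·3!·2!) = 5040 distinguishable arrangements.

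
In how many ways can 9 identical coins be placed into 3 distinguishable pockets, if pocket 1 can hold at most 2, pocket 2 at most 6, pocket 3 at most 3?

6

Ignoring the caps, the number of non-negative solutions to x_1+…+x_3 = 9 is C(11,2) = 55.
Subtract solutions that violate a single cap (substitute x_i' = x_i − (cap_i+1)): x_1 ≥ 3 gives C(8,2) = 28; x_2 ≥ 7 gives C(4,2) = 6; x_3 ≥ 4 gives C(7,2) = 21. Together 55.
Add back pairs where two caps are both exceeded: 0 + 6 + 0 = 6.
By inclusion–exclusion the count is 55 − 55 + 6 = 6.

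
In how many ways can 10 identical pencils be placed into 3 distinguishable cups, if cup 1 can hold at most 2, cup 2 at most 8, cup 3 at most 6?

Ignoring the caps, the number of non-negative solutions to x_1+…+x_3 = 10 is C(12,2) = 66.
Subtract solutions that violate a single cap (substitute x_i' = x_i − (cap_i+1)): x_1 ≥ 3 gives C(9,2) = 36; x_2 ≥ 9 gives C(3,2) = 3; x_3 ≥ 7 gives C(5,2) = 10. Together 49.
Add back pairs where two caps are both exceeded: 0 + 1 + 0 = 1.
By inclusion–exclusion the count is 66 − 49 + 1 = 18.

18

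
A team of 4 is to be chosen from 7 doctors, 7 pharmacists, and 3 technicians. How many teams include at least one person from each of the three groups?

Total 4-person selections from all 17: C(17,4) = 2380.
Selections missing a whole group: no doctors → C(10,4) = 210; no pharmacists → C(10,4) = 210; no technicians → C(14,4) = 1001.
Add back selections omitting two groups (i.e. drawn from a single group): C(7,4) + C(7,4) + C(3,4) = 70.
By inclusion–exclusion: 2380 − 1421 + 70 = 1029.

1029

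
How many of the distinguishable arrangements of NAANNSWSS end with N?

Fix N in the last position and arrange the remaining 8 letters.
Those 8 letters have A appearing twice, N appearing twice, and S appearing 3 times, giving (8)!/(3!·2!·2!) = 1680.

1680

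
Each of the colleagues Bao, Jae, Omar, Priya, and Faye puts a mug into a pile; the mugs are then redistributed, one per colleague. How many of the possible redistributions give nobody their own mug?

44

Let Aᵢ be the assignments in which colleague i gets their own mug. We want the size of the complement of A₁∪…∪A_5.
By inclusion–exclusion this is Σ_{j=0}^{5} (−1)^j C(5,j)·(5−j)!.
Computing: 120 − 120 + 60 − 20 + 5 − 1 = 44.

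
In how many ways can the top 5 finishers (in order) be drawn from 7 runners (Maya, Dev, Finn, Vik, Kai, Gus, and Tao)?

This is an ordered selection of 5 from 7: P(7,5).
That gives 7 × 6 × 5 × 4 × 3 = 2520.

2520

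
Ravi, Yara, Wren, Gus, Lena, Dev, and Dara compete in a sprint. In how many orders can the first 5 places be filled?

There are 7 choices for 1st place, 6 for 2nd, and so on down to 3 for position 5.
That gives 7 × 6 × 5 × 4 × 3 = 2520.

2520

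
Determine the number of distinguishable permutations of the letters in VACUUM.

Letter multiplicities in VACUUM: A×1, C×1, M×1, U×2, V×1.
The number of distinct arrangements is 6!/(2!) = 720/2 = 360.

360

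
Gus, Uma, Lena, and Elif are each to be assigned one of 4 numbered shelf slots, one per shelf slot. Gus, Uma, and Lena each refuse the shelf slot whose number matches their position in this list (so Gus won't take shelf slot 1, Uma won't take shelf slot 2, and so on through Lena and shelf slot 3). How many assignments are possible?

Let Aᵢ (for i ∈ {1, 2, 3}) be the placements that put person i in their forbidden shelf slot. Any j of these fix j positions, leaving (4−j)! ways to fill the rest, and there are C(3,j) ways to pick which j.
By inclusion–exclusion, the number of valid placements is Σ_{j=0}^{3} (−1)^j C(3,j)·(4−j)!.
Computing: 24 − 18 + 6 − 1 = 11.

11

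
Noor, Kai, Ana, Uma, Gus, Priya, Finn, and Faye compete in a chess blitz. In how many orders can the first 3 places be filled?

336

This is an ordered selection of 3 from 8: P(8,3).
That gives 8 × 7 × 6 = 336.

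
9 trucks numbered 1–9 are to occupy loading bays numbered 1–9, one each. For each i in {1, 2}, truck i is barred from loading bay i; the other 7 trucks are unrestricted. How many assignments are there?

Let Aᵢ (for i ∈ {1, 2}) be the placements that put truck i in its forbidden loading bay. Any j of these fix j positions, leaving (9−j)! ways to fill the rest, and there are C(2,j) ways to pick which j.
By inclusion–exclusion, the number of valid placements is Σ_{j=0}^{2} (−1)^j C(2,j)·(9−j)!.
Computing: 362880 − 80640 + 5040 = 287280.

287280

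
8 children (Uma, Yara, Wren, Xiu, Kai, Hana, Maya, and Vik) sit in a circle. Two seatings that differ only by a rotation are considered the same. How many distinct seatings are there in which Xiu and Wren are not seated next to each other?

All circular seatings of 8 people number (7)! = 5040.
Seatings with Xiu beside Wren: treat them as a block with 2 internal orders, giving 2 × (6)! = 1440.
Subtracting, 5040 − 1440 = 3600.

3600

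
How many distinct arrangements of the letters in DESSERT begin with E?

With the first slot taken by E, it remains to arrange the other 6 letters (DSSERT).
Those 6 letters have S appearing twice, giving (6)!/(2!) = 360.

360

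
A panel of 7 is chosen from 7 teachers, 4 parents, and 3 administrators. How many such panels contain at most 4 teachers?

2941

Split by how many teachers are chosen (0 through 4).
Sum: C(7,0)·C(7,7) + C(7,1)·C(7,6) + C(7,2)·C(7,5) + C(7,3)·C(7,4) + C(7,4)·C(7,3) = 1 + 49 + 441 + 1225 + 1225 = 2941.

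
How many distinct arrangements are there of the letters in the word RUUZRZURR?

1260

RUUZRZURR has 9 letters with R appearing 4 times, U appearing 3 times, and Z appearing twice.
Dividing 9! = 362880 by 4!·3!·2! = 288 for the repeated letters gives 1260.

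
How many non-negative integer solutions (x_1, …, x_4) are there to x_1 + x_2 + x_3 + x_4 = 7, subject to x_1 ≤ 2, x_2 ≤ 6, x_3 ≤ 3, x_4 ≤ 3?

46

Ignoring the caps, the number of non-negative solutions to x_1+…+x_4 = 7 is C(10,3) = 120.
Subtract solutions that violate a single cap (substitute x_i' = x_i − (cap_i+1)): x_1 ≥ 3 gives C(7,3) = 35; x_2 ≥ 7 gives C(3,3) = 1; x_3 ≥ 4 gives C(6,3) = 20; x_4 ≥ 4 gives C(6,3) = 20. Together 76.
Add back pairs where two caps are both exceeded: 0 + 1 + 1 + 0 + 0 + 0 = 2.
By inclusion–exclusion the count is 120 − 76 + 2 = 46.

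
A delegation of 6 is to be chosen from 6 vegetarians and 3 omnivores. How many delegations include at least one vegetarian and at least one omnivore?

83

Unrestricted: C(9,6) = 84 ways to pick any 6 of the 9.
Selections missing a whole group: no vegetarians → C(3,6) = 0; no omnivores → C(6,6) = 1.
Both groups omitted at once is impossible, so 84 − 1 = 83.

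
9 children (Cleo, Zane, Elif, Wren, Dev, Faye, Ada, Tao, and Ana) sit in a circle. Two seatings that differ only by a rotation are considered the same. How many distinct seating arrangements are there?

Seat Cleo anywhere (absorbing the rotational symmetry), then permute the other 8: (8)! = 40320.

40320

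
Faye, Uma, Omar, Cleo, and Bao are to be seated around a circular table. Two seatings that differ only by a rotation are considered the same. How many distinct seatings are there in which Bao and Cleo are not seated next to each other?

12

All circular seatings of 5 people number (4)! = 24.
Seatings with Bao beside Cleo: treat them as a block with 2 internal orders, giving 2 × (3)! = 12.
Subtracting, 24 − 12 = 12.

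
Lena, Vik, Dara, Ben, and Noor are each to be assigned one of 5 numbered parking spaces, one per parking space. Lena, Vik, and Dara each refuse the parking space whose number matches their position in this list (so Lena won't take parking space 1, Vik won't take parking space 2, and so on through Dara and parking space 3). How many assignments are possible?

64

Let Aᵢ (for i ∈ {1, 2, 3}) be the placements that put person i in their forbidden parking space. Any j of these fix j positions, leaving (5−j)! ways to fill the rest, and there are C(3,j) ways to pick which j.
By inclusion–exclusion, the number of valid placements is Σ_{j=0}^{3} (−1)^j C(3,j)·(5−j)!.
Computing: 120 − 72 + 18 − 2 = 64.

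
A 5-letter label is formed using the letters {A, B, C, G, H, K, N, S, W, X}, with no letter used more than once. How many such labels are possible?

This is a permutation of 5 out of 10: P(10,5) = 10!/5!.
10 × 9 × 8 × 7 × 6 = 30240.

30240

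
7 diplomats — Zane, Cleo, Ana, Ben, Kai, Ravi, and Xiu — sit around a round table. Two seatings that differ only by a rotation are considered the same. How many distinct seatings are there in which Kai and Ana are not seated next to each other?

480

Without the restriction there are (6)! = 720 seatings.
Seatings with Kai beside Ana: treat them as a block with 2 internal orders, giving 2 × (5)! = 240.
Subtracting, 720 − 240 = 480.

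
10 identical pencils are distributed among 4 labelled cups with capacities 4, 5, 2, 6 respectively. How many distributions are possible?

70

By stars and bars, unrestricted non-negative solutions to x_1+…+x_4 = 10 number C(10+3,3) = 286.
Subtract solutions that violate a single cap (substitute x_i' = x_i − (cap_i+1)): x_1 ≥ 5 gives C(8,3) = 56; x_2 ≥ 6 gives C(7,3) = 35; x_3 ≥ 3 gives C(10,3) = 120; x_4 ≥ 7 gives C(6,3) = 20. Together 231.
Add back pairs where two caps are both exceeded: 0 + 10 + 0 + 4 + 0 + 1 = 15.
By inclusion–exclusion the count is 286 − 231 + 15 = 70.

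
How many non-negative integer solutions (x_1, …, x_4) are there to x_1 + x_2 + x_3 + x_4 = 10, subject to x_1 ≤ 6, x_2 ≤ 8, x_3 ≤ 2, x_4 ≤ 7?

133

Ignoring the caps, the number of non-negative solutions to x_1+…+x_4 = 10 is C(13,3) = 286.
Subtract solutions that violate a single cap (substitute x_i' = x_i − (cap_i+1)): x_1 ≥ 7 gives C(6,3) = 20; x_2 ≥ 9 gives C(4,3) = 4; x_3 ≥ 3 gives C(10,3) = 120; x_4 ≥ 8 gives C(5,3) = 10. Together 154.
Add back pairs where two caps are both exceeded: 0 + 1 + 0 + 0 + 0 + 0 = 1.
By inclusion–exclusion the count is 286 − 154 + 1 = 133.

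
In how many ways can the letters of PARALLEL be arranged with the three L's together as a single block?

Treat the 3 copies of L as a single block. The multiset to arrange is then {LLL, A, A, E, P, R}, 6 items in all.
That gives (6)!/(2!) = 360 arrangements.

360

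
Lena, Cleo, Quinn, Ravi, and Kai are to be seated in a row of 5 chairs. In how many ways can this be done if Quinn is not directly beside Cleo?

There are 5! = 120 arrangements in all. If Quinn and Cleo are adjacent, merging them into one block gives 2·(4)! = 48 arrangements.
Complementary counting: 120 − 48 = 72.

72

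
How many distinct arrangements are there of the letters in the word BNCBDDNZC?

The 9 letters of BNCBDDNZC have repeats: B appearing twice, C appearing twice, D appearing twice, and N appearing twice.
Dividing 9! = 362880 by 2!·2!·2!·2! = 16 for the repeated letters gives 22680.

22680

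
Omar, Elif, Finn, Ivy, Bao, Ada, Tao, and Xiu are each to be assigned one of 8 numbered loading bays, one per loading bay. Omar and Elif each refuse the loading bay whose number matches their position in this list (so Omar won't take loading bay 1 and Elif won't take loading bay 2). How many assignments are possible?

Let Aᵢ (for i ∈ {1, 2}) be the placements that put person i in their forbidden loading bay. Any j of these fix j positions, leaving (8−j)! ways to fill the rest, and there are C(2,j) ways to pick which j.
By inclusion–exclusion, the number of valid placements is Σ_{j=0}^{2} (−1)^j C(2,j)·(8−j)!.
Computing: 40320 − 10080 + 720 = 30960.

30960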